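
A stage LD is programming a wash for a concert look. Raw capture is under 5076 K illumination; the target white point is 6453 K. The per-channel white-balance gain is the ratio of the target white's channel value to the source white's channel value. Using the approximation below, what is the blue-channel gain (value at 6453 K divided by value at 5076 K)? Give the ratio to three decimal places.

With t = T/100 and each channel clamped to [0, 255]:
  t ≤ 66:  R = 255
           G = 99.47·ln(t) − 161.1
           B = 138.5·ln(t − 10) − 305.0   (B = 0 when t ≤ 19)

1.193

At 5076 K (t = 50.76):
  B = 138.5·ln(50.76 − 10) − 305.0 = 138.5·ln 40.76 − 305.0 = 138.5·3.7077 − 305.0 = 208.517.
At 6453 K (t = 64.53):
  B = 138.5·ln(64.53 − 10) − 305.0 = 138.5·ln 54.53 − 305.0 = 138.5·3.9988 − 305.0 = 248.827.
Gain = 248.827 / 208.517 = 1.1933 → 1.193.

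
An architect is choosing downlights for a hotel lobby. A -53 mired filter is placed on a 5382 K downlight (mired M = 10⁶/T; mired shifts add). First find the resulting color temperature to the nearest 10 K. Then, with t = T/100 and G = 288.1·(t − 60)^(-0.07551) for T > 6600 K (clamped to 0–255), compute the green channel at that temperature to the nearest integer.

234

M_in = 10⁶/5382 = 185.80; M_out = 185.80 + (-53) = 132.80.
T_out = 10⁶/132.80 = 7529.9 K → 7530 K; t = 75.3.
G = 288.1·(75.3 − 60)^(-0.07551) = 288.1·15.3^(-0.07551) = 288.1·0.81385 = 234.470.
Rounded: 234.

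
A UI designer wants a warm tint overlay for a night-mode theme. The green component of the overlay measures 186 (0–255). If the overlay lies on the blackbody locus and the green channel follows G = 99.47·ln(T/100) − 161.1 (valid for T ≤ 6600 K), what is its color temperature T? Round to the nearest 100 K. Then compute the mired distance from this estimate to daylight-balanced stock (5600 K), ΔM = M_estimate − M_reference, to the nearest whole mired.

ln t = (186 + 161.1) / 99.47 = 3.4895.
t = e^3.4895 = 32.769.
T = 100·t = 3277 K → 3300 K to the nearest 100 K.
M_estimate = 10⁶/3300 = 303.03; M_reference = 10⁶/5600 = 178.57.
ΔM = 303.03 − 178.57 = 124.46 → +124 mireds.

+124 mireds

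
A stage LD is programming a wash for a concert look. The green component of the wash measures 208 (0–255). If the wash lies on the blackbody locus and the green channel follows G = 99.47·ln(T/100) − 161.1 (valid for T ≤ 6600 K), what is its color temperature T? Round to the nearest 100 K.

ln t = (208 + 161.1) / 99.47 = 3.7107.
t = e^3.7107 = 40.881.
T = 100·t = 4088 K → 4100 K to the nearest 100 K.

4100 K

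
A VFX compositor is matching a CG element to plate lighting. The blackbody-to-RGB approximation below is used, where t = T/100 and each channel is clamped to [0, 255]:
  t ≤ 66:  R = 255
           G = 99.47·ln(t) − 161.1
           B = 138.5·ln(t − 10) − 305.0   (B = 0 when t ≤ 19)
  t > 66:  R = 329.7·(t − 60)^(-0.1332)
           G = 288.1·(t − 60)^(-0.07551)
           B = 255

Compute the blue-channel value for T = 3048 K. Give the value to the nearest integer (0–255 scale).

t = 3048/100 = 30.48; the t ≤ 66 branch applies.
B = 138.5·ln(30.48 − 10) − 305.0 = 138.5·ln 20.48 − 305.0 = 138.5·3.0194 − 305.0 = 113.194.
Rounded: 113.

113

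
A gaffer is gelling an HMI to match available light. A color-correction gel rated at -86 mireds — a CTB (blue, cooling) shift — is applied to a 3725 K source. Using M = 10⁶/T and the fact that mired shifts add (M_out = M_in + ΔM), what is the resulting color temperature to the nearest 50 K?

M_in = 10⁶/3725 = 268.46 mireds.
M_out = 268.46 + (-86) = 182.46 mireds.
T_out = 10⁶/182.46 = 5480.8 K → 5500 K.

5500 K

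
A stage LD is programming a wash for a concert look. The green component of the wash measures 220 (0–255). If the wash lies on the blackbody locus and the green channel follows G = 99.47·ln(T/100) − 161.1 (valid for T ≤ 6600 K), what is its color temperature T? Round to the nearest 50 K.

ln t = (220 + 161.1) / 99.47 = 3.8313.
t = e^3.8313 = 46.123.
T = 100·t = 4612 K → 4600 K to the nearest 50 K.

4600 K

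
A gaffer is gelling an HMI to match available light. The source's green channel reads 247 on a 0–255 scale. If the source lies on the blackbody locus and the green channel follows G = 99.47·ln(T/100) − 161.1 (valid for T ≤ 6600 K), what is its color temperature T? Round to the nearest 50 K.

6050 K

ln t = (247 + 161.1) / 99.47 = 4.1027.
t = e^4.1027 = 60.506.
T = 100·t = 6051 K → 6050 K to the nearest 50 K.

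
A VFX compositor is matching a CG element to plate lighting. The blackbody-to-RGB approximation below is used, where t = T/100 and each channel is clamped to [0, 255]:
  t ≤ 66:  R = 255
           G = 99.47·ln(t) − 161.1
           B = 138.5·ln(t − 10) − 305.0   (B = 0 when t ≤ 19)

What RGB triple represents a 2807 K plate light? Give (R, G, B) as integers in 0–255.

(255, 171, 96)

t = 2807/100 = 28.07; the t ≤ 66 branch applies.
R = 255 by definition for t ≤ 66.
G = 99.47·ln 28.07 − 161.1 = 99.47·3.3347 − 161.1 = 170.603.
B = 138.5·ln(28.07 − 10) − 305.0 = 138.5·ln 18.07 − 305.0 = 138.5·2.8943 − 305.0 = 95.854.
Rounded: (255, 171, 96).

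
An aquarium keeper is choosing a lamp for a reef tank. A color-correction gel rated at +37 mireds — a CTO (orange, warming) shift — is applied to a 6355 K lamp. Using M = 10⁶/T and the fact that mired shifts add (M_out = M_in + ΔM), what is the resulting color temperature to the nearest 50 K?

M_in = 10⁶/6355 = 157.36 mireds.
M_out = 157.36 + (+37) = 194.36 mireds.
T_out = 10⁶/194.36 = 5145.2 K → 5150 K.

5150 K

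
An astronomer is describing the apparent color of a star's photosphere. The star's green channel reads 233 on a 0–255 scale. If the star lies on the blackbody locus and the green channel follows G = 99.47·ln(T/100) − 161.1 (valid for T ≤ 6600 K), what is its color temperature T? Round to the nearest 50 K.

5250 K

ln t = (233 + 161.1) / 99.47 = 3.9620.
t = e^3.9620 = 52.562.
T = 100·t = 5256 K → 5250 K to the nearest 50 K.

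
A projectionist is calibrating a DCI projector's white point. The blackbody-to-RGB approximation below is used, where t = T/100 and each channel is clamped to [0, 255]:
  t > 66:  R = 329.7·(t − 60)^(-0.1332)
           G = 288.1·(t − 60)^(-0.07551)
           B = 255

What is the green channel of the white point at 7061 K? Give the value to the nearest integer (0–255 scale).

t = 7061/100 = 70.61; the t > 66 branch applies.
G = 288.1·(70.61 − 60)^(-0.07551) = 288.1·10.61^(-0.07551) = 288.1·0.83666 = 241.041.
Rounded: 241.

241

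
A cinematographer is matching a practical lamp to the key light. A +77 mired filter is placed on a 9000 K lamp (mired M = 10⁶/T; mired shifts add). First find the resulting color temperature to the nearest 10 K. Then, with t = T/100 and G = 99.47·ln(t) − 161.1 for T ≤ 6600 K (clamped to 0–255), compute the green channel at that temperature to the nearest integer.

234

M_in = 10⁶/9000 = 111.11; M_out = 111.11 + (+77) = 188.11.
T_out = 10⁶/188.11 = 5316.0 K → 5320 K; t = 53.2.
G = 99.47·ln 53.2 − 161.1 = 99.47·3.9741 − 161.1 = 234.200.
Rounded: 234.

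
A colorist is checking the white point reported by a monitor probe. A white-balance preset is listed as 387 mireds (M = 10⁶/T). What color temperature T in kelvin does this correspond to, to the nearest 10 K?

T = 10⁶ / 387 = 2583.98 K → 2580 K.

2580 K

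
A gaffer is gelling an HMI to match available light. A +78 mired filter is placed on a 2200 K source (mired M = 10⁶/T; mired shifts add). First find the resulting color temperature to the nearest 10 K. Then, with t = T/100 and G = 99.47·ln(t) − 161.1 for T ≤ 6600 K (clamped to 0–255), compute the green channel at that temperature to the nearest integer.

M_in = 10⁶/2200 = 454.55; M_out = 454.55 + (+78) = 532.55.
T_out = 10⁶/532.55 = 1877.8 K → 1880 K; t = 18.8.
G = 99.47·ln 18.8 − 161.1 = 99.47·2.9339 − 161.1 = 130.731.
Rounded: 131.

131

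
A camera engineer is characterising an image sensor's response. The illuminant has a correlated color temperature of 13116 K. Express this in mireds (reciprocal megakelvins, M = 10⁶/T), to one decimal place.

M = 10⁶ / 13116 = 76.243 → 76.2 mireds.

76.2 mireds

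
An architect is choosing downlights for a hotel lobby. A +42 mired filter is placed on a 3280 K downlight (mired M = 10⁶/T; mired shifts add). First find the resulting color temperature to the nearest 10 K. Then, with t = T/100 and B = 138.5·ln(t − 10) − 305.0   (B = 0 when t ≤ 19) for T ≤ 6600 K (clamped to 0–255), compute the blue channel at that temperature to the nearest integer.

101

M_in = 10⁶/3280 = 304.88; M_out = 304.88 + (+42) = 346.88.
T_out = 10⁶/346.88 = 2882.9 K → 2880 K; t = 28.8.
B = 138.5·ln(28.8 − 10) − 305.0 = 138.5·ln 18.8 − 305.0 = 138.5·2.9339 − 305.0 = 101.339.
Rounded: 101.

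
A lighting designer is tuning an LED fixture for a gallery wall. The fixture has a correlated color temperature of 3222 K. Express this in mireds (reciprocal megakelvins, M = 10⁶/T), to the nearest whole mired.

M = 10⁶ / 3222 = 310.366 → 310 mireds.

310 mireds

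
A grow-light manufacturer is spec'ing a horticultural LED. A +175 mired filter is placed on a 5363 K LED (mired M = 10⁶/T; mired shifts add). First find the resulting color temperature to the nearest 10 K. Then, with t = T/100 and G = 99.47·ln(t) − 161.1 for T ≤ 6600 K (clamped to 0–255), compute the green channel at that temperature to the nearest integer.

M_in = 10⁶/5363 = 186.46; M_out = 186.46 + (+175) = 361.46.
T_out = 10⁶/361.46 = 2766.5 K → 2770 K; t = 27.7.
G = 99.47·ln 27.7 − 161.1 = 99.47·3.3214 − 161.1 = 169.283.
Rounded: 169.

169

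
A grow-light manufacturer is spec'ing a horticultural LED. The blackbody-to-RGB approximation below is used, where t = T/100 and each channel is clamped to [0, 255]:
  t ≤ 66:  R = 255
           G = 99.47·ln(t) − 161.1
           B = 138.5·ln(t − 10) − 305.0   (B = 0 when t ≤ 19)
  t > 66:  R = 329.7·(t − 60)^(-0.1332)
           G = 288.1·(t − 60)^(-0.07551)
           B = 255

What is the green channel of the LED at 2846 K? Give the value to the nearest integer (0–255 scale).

t = 2846/100 = 28.46; the t ≤ 66 branch applies.
G = 99.47·ln 28.46 − 161.1 = 99.47·3.3485 − 161.1 = 171.975.
Rounded: 172.

172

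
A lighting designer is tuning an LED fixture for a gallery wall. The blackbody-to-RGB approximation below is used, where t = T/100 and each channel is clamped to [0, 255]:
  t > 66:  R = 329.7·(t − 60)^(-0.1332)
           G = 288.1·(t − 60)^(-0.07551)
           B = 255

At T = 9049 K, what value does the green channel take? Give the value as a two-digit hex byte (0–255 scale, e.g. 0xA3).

t = 9049/100 = 90.49; the t > 66 branch applies.
G = 288.1·(90.49 − 60)^(-0.07551) = 288.1·30.49^(-0.07551) = 288.1·0.77256 = 222.574.
Rounded: 223; in hex, 0xDF.

0xDF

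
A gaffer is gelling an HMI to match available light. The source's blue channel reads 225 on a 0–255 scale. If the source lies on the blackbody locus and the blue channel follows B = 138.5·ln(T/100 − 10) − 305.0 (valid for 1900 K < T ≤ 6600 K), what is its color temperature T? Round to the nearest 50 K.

ln(t − 10) = (225 + 305.0) / 138.5 = 3.8267.
t − 10 = e^3.8267 = 45.911, so t = 55.911.
T = 100·t = 5591 K → 5600 K to the nearest 50 K.

5600 K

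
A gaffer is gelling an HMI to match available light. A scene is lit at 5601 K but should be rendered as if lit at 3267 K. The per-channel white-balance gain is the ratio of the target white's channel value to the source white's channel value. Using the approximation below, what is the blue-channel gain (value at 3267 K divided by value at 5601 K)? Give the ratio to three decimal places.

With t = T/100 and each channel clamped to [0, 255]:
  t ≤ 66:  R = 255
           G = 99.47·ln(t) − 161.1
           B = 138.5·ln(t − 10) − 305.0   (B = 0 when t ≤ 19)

0.565

At 5601 K (t = 56.01):
  B = 138.5·ln(56.01 − 10) − 305.0 = 138.5·ln 46.01 − 305.0 = 138.5·3.8289 − 305.0 = 225.297.
At 3267 K (t = 32.67):
  B = 138.5·ln(32.67 − 10) − 305.0 = 138.5·ln 22.67 − 305.0 = 138.5·3.1210 − 305.0 = 127.264.
Gain = 127.264 / 225.297 = 0.5649 → 0.565.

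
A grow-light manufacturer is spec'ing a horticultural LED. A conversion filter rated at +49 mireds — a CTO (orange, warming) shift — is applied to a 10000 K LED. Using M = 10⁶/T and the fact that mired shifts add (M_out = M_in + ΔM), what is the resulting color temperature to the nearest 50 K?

M_in = 10⁶/10000 = 100.00 mireds.
M_out = 100.00 + (+49) = 149.00 mireds.
T_out = 10⁶/149.00 = 6711.4 K → 6700 K.

6700 K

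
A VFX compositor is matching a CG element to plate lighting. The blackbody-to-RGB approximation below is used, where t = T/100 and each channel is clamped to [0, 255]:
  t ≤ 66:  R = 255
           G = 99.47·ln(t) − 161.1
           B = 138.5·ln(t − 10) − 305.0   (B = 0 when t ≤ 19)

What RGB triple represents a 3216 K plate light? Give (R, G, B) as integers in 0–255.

(255, 184, 124)

t = 3216/100 = 32.16; the t ≤ 66 branch applies.
R = 255 by definition for t ≤ 66.
G = 99.47·ln 32.16 − 161.1 = 99.47·3.4707 − 161.1 = 184.133.
B = 138.5·ln(32.16 − 10) − 305.0 = 138.5·ln 22.16 − 305.0 = 138.5·3.0983 − 305.0 = 124.113.
Rounded: (255, 184, 124).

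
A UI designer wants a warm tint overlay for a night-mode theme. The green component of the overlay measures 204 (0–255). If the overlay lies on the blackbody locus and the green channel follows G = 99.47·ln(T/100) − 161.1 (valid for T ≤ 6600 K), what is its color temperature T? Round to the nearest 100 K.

3900 K

ln t = (204 + 161.1) / 99.47 = 3.6705.
t = e^3.6705 = 39.270.
T = 100·t = 3927 K → 3900 K to the nearest 100 K.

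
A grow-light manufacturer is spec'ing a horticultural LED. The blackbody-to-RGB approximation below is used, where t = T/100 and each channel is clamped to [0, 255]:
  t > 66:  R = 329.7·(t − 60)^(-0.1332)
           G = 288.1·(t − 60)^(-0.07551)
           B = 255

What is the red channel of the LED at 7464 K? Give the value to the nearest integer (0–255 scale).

231

t = 7464/100 = 74.64; the t > 66 branch applies.
R = 329.7·(74.64 − 60)^(-0.1332) = 329.7·14.64^(-0.1332) = 329.7·0.69944 = 230.605.
Rounded: 231.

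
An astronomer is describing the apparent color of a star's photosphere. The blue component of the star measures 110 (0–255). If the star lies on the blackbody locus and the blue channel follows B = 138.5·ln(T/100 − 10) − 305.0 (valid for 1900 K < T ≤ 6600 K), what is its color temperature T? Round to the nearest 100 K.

ln(t − 10) = (110 + 305.0) / 138.5 = 2.9964.
t − 10 = e^2.9964 = 20.013, so t = 30.013.
T = 100·t = 3001 K → 3000 K to the nearest 100 K.

3000 K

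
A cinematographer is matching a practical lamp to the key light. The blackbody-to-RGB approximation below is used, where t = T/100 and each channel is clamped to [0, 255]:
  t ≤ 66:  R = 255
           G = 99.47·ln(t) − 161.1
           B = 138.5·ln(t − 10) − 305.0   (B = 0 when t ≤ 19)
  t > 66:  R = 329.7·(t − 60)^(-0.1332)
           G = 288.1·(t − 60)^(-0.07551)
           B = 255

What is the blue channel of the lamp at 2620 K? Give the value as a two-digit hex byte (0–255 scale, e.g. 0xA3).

0x51

t = 2620/100 = 26.2; the t ≤ 66 branch applies.
B = 138.5·ln(26.2 − 10) − 305.0 = 138.5·ln 16.2 − 305.0 = 138.5·2.7850 − 305.0 = 80.724.
Rounded: 81; in hex, 0x51.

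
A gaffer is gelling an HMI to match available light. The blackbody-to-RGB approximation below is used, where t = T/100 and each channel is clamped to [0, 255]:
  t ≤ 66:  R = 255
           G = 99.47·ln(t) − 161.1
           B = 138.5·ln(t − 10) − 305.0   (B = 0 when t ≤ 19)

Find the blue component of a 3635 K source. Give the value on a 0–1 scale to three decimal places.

t = 3635/100 = 36.35; the t ≤ 66 branch applies.
B = 138.5·ln(36.35 − 10) − 305.0 = 138.5·ln 26.35 − 305.0 = 138.5·3.2715 − 305.0 = 148.098.
On a 0–1 scale: 148.098/255 = 0.5808 → 0.581.

0.581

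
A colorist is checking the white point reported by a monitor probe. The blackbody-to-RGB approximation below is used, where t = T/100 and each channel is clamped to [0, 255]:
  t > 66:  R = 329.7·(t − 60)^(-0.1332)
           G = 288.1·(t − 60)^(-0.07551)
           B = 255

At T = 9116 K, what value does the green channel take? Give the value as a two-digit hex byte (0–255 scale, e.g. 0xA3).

t = 9116/100 = 91.16; the t > 66 branch applies.
G = 288.1·(91.16 − 60)^(-0.07551) = 288.1·31.16^(-0.07551) = 288.1·0.77129 = 222.209.
Rounded: 222; in hex, 0xDE.

0xDE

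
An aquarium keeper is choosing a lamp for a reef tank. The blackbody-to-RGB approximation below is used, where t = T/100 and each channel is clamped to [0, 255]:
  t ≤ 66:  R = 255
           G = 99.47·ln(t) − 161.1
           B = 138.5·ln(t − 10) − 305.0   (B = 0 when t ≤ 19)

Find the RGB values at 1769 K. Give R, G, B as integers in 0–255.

R=255, G=125, B=0

t = 1769/100 = 17.69; the t ≤ 66 branch applies.
R = 255 by definition for t ≤ 66.
G = 99.47·ln 17.69 − 161.1 = 99.47·2.8730 − 161.1 = 124.677.
t = 17.69 ≤ 19, so B = 0.
Rounded: (255, 125, 0).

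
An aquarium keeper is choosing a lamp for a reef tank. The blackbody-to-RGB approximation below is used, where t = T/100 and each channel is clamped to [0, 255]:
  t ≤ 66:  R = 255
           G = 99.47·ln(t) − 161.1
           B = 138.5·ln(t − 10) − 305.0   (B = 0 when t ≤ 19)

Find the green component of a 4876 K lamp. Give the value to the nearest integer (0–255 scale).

t = 4876/100 = 48.76; the t ≤ 66 branch applies.
G = 99.47·ln 48.76 − 161.1 = 99.47·3.8869 − 161.1 = 225.531.
Rounded: 226.

226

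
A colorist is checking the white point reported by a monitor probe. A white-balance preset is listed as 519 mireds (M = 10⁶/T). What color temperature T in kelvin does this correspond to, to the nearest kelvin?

T = 10⁶ / 519 = 1926.78 K → 1927 K.

1927 K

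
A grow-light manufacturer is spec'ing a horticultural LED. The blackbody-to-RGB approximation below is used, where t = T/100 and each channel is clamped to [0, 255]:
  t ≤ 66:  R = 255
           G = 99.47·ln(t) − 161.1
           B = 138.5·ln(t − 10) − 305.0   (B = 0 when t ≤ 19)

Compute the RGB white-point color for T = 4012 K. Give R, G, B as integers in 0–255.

t = 4012/100 = 40.12; the t ≤ 66 branch applies.
R = 255 by definition for t ≤ 66.
G = 99.47·ln 40.12 − 161.1 = 99.47·3.6919 − 161.1 = 206.131.
B = 138.5·ln(40.12 − 10) − 305.0 = 138.5·ln 30.12 − 305.0 = 138.5·3.4052 − 305.0 = 166.619.
Rounded: (255, 206, 167).

R=255, G=206, B=167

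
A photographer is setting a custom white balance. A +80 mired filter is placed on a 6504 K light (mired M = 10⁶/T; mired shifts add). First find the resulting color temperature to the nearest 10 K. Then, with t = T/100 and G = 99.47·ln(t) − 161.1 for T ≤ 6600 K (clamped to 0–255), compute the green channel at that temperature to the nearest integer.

213

M_in = 10⁶/6504 = 153.75; M_out = 153.75 + (+80) = 233.75.
T_out = 10⁶/233.75 = 4278.0 K → 4280 K; t = 42.8.
G = 99.47·ln 42.8 − 161.1 = 99.47·3.7565 − 161.1 = 212.563.
Rounded: 213.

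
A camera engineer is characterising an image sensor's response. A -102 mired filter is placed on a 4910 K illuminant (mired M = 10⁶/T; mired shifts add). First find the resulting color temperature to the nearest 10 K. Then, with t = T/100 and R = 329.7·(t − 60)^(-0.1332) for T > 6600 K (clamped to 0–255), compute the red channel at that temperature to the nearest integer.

M_in = 10⁶/4910 = 203.67; M_out = 203.67 + (-102) = 101.67.
T_out = 10⁶/101.67 = 9836.1 K → 9840 K; t = 98.4.
R = 329.7·(98.4 − 60)^(-0.1332) = 329.7·38.4^(-0.1332) = 329.7·0.61513 = 202.808.
Rounded: 203.

203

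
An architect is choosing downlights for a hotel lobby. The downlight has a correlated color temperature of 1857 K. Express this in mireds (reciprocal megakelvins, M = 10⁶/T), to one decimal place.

538.5 mireds

M = 10⁶ / 1857 = 538.503 → 538.5 mireds.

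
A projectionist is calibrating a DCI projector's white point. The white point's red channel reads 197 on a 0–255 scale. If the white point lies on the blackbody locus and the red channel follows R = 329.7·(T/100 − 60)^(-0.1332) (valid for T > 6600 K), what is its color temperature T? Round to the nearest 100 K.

(t − 60)^(-0.1332) = 197/329.7 = 0.59751.
t − 60 = 0.59751^(1/-0.1332) = 0.59751^(-7.508) = 47.761, so t = 107.761.
T = 100·t = 10776 K → 10800 K to the nearest 100 K.

10800 K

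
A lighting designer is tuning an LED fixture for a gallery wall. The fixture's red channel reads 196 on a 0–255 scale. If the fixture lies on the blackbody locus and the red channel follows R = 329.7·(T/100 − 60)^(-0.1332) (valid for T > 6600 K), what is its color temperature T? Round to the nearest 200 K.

11000 K

(t − 60)^(-0.1332) = 196/329.7 = 0.59448.
t − 60 = 0.59448^(1/-0.1332) = 0.59448^(-7.508) = 49.621, so t = 109.621.
T = 100·t = 10962 K → 11000 K to the nearest 200 K.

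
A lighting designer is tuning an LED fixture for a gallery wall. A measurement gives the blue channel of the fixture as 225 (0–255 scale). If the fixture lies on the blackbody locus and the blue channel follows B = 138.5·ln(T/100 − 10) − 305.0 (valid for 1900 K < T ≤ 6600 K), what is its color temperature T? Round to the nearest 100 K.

5600 K

ln(t − 10) = (225 + 305.0) / 138.5 = 3.8267.
t − 10 = e^3.8267 = 45.911, so t = 55.911.
T = 100·t = 5591 K → 5600 K to the nearest 100 K.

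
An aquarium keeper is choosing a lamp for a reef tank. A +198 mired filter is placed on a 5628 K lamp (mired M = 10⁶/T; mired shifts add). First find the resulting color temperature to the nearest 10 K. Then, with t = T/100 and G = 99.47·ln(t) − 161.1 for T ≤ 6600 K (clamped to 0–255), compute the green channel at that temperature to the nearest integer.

M_in = 10⁶/5628 = 177.68; M_out = 177.68 + (+198) = 375.68.
T_out = 10⁶/375.68 = 2661.8 K → 2660 K; t = 26.6.
G = 99.47·ln 26.6 − 161.1 = 99.47·3.2809 − 161.1 = 165.252.
Rounded: 165.

165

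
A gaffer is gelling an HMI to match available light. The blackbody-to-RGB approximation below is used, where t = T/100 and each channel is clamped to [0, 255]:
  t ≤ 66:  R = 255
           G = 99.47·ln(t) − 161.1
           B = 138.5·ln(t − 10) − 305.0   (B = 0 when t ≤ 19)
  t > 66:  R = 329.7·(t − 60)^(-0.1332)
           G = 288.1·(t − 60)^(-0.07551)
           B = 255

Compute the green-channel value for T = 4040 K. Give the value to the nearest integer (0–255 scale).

207

t = 4040/100 = 40.4; the t ≤ 66 branch applies.
G = 99.47·ln 40.4 − 161.1 = 99.47·3.6988 − 161.1 = 206.823.
Rounded: 207.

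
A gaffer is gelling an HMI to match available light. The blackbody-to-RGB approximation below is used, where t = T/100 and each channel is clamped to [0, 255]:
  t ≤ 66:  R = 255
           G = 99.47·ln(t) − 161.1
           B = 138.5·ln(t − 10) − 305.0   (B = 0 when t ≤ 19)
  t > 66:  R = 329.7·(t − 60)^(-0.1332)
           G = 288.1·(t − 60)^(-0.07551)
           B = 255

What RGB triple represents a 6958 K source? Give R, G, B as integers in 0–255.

t = 6958/100 = 69.58; the t > 66 branch applies.
R = 329.7·(69.58 − 60)^(-0.1332) = 329.7·9.58^(-0.1332) = 329.7·0.74009 = 244.006.
G = 288.1·(69.58 − 60)^(-0.07551) = 288.1·9.58^(-0.07551) = 288.1·0.84313 = 242.907.
B = 255 by definition for t > 66.
Rounded: (244, 243, 255).

R=244, G=243, B=255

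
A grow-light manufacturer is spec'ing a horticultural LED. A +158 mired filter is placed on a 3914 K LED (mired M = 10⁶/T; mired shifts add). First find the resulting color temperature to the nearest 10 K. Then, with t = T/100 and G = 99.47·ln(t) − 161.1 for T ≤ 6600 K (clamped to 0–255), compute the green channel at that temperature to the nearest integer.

M_in = 10⁶/3914 = 255.49; M_out = 255.49 + (+158) = 413.49.
T_out = 10⁶/413.49 = 2418.4 K → 2420 K; t = 24.2.
G = 99.47·ln 24.2 − 161.1 = 99.47·3.1864 − 161.1 = 155.846.
Rounded: 156.

156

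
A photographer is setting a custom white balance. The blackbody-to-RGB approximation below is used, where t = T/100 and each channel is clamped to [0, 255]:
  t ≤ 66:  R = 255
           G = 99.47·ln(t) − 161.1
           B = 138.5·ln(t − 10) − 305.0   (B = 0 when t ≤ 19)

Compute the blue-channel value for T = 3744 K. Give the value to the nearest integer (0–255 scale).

154

t = 3744/100 = 37.44; the t ≤ 66 branch applies.
B = 138.5·ln(37.44 − 10) − 305.0 = 138.5·ln 27.44 − 305.0 = 138.5·3.3120 − 305.0 = 153.712.
Rounded: 154.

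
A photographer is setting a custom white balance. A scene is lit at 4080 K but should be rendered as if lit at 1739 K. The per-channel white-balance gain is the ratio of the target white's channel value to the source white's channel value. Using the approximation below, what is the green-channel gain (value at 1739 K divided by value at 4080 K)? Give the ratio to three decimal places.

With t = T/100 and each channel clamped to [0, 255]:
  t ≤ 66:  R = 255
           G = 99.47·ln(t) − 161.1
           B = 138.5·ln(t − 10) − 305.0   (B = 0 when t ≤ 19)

At 4080 K (t = 40.8):
  G = 99.47·ln 40.8 − 161.1 = 99.47·3.7087 − 161.1 = 207.803.
At 1739 K (t = 17.39):
  G = 99.47·ln 17.39 − 161.1 = 99.47·2.8559 − 161.1 = 122.976.
Gain = 122.976 / 207.803 = 0.5918 → 0.592.

0.592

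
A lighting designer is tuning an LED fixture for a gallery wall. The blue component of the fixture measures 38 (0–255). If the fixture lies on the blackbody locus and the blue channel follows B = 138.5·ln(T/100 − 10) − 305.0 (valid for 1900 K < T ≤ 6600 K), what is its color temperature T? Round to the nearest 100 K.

ln(t − 10) = (38 + 305.0) / 138.5 = 2.4765.
t − 10 = e^2.4765 = 11.900, so t = 21.900.
T = 100·t = 2190 K → 2200 K to the nearest 100 K.

2200 K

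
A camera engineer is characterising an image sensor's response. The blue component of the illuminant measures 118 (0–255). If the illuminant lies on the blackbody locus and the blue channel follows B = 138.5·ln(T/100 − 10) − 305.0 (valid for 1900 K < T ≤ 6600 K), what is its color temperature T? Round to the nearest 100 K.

3100 K

ln(t − 10) = (118 + 305.0) / 138.5 = 3.0542.
t − 10 = e^3.0542 = 21.203, so t = 31.203.
T = 100·t = 3120 K → 3100 K to the nearest 100 K.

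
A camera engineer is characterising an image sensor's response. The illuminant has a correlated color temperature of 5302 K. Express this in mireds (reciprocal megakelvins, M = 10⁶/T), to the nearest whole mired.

189 mireds

M = 10⁶ / 5302 = 188.608 → 189 mireds.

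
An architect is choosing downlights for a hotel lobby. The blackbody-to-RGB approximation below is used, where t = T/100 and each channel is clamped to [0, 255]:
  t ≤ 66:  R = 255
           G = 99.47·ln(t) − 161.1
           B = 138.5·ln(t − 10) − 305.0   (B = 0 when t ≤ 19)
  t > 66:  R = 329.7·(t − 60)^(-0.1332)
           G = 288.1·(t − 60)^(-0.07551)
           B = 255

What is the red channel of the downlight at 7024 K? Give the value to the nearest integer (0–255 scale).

t = 7024/100 = 70.24; the t > 66 branch applies.
R = 329.7·(70.24 − 60)^(-0.1332) = 329.7·10.24^(-0.1332) = 329.7·0.73355 = 241.851.
Rounded: 242.

242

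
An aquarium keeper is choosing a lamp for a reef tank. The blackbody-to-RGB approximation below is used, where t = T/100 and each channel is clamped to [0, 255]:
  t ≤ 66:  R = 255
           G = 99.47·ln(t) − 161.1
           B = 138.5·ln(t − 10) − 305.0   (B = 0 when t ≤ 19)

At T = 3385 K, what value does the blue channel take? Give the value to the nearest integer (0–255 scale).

t = 3385/100 = 33.85; the t ≤ 66 branch applies.
B = 138.5·ln(33.85 − 10) − 305.0 = 138.5·ln 23.85 − 305.0 = 138.5·3.1718 − 305.0 = 134.292.
Rounded: 134.

134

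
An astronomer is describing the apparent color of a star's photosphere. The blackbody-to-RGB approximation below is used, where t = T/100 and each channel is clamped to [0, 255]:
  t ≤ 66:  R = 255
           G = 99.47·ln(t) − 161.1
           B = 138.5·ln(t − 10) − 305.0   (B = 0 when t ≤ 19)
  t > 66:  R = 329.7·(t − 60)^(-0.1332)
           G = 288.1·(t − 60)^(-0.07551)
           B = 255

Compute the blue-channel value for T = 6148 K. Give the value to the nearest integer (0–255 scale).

t = 6148/100 = 61.48; the t ≤ 66 branch applies.
B = 138.5·ln(61.48 − 10) − 305.0 = 138.5·ln 51.48 − 305.0 = 138.5·3.9412 − 305.0 = 240.855.
Rounded: 241.

241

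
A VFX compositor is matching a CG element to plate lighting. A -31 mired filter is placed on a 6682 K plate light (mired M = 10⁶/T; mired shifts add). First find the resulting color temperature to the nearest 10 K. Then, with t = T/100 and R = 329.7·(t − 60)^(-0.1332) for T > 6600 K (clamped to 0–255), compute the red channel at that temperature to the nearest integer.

M_in = 10⁶/6682 = 149.66; M_out = 149.66 + (-31) = 118.66.
T_out = 10⁶/118.66 = 8427.7 K → 8430 K; t = 84.3.
R = 329.7·(84.3 − 60)^(-0.1332) = 329.7·24.3^(-0.1332) = 329.7·0.65379 = 215.554.
Rounded: 216.

216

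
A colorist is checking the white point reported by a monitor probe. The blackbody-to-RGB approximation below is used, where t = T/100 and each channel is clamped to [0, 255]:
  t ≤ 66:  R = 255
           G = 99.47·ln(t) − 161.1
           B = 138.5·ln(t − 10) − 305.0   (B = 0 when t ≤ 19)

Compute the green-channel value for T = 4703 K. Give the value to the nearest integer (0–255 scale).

t = 4703/100 = 47.03; the t ≤ 66 branch applies.
G = 99.47·ln 47.03 − 161.1 = 99.47·3.8508 − 161.1 = 221.938.
Rounded: 222.

222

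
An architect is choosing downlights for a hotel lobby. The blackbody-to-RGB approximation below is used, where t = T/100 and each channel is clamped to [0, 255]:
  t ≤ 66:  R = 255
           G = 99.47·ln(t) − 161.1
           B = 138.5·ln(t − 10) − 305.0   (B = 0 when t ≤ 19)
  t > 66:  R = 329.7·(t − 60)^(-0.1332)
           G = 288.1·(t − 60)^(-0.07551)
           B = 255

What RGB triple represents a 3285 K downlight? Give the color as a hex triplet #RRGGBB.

t = 3285/100 = 32.85; the t ≤ 66 branch applies.
R = 255 by definition for t ≤ 66.
G = 99.47·ln 32.85 − 161.1 = 99.47·3.4920 − 161.1 = 186.244.
B = 138.5·ln(32.85 − 10) − 305.0 = 138.5·ln 22.85 − 305.0 = 138.5·3.1290 − 305.0 = 128.360.
Rounded: (255, 186, 128).
In hex: #FFBA80.

#FFBA80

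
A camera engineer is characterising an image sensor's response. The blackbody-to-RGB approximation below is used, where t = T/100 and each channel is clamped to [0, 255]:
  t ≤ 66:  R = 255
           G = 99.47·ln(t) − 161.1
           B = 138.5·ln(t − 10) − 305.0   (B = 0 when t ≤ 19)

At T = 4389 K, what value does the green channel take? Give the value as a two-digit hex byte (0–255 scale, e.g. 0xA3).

0xD7

t = 4389/100 = 43.89; the t ≤ 66 branch applies.
G = 99.47·ln 43.89 − 161.1 = 99.47·3.7817 − 161.1 = 215.064.
Rounded: 215; in hex, 0xD7.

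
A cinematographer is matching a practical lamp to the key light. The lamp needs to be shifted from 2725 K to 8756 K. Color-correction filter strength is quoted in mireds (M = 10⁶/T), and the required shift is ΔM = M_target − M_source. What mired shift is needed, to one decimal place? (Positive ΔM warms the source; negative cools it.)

-252.8 mireds

M_source = 10⁶/2725 = 366.972; M_target = 10⁶/8756 = 114.207.
ΔM = 114.207 − 366.972 = -252.765 → -252.8 mireds, a cooling shift.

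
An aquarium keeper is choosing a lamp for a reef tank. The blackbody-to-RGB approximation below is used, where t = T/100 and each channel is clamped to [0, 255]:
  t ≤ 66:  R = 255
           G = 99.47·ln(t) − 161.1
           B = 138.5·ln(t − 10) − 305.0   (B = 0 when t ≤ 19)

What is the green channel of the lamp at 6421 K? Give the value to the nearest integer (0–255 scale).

253

t = 6421/100 = 64.21; the t ≤ 66 branch applies.
G = 99.47·ln 64.21 − 161.1 = 99.47·4.1622 − 161.1 = 252.910.
Rounded: 253.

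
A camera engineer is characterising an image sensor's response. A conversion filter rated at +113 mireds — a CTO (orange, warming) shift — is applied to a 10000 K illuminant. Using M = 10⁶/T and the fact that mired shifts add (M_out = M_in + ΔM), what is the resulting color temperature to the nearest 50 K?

4700 K

M_in = 10⁶/10000 = 100.00 mireds.
M_out = 100.00 + (+113) = 213.00 mireds.
T_out = 10⁶/213.00 = 4694.8 K → 4700 K.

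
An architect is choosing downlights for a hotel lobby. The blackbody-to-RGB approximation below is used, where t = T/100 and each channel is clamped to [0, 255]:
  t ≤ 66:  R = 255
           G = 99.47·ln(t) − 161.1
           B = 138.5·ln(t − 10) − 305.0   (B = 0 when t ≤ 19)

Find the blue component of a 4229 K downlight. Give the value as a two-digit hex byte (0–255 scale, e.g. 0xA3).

t = 4229/100 = 42.29; the t ≤ 66 branch applies.
B = 138.5·ln(42.29 − 10) − 305.0 = 138.5·ln 32.29 − 305.0 = 138.5·3.4748 − 305.0 = 176.254.
Rounded: 176; in hex, 0xB0.

0xB0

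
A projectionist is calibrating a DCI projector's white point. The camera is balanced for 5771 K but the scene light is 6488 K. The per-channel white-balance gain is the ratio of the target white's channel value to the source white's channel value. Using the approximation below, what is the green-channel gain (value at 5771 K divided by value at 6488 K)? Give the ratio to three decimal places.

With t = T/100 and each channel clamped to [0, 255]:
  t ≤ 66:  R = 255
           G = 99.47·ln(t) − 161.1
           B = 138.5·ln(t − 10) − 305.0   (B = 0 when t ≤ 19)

0.954

At 6488 K (t = 64.88):
  G = 99.47·ln 64.88 − 161.1 = 99.47·4.1725 − 161.1 = 253.942.
At 5771 K (t = 57.71):
  G = 99.47·ln 57.71 − 161.1 = 99.47·4.0554 − 161.1 = 242.294.
Gain = 242.294 / 253.942 = 0.9541 → 0.954.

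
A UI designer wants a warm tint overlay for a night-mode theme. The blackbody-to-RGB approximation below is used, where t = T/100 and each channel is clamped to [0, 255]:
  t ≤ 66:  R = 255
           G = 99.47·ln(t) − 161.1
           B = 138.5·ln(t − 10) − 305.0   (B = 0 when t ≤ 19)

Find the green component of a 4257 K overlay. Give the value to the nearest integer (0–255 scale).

t = 4257/100 = 42.57; the t ≤ 66 branch applies.
G = 99.47·ln 42.57 − 161.1 = 99.47·3.7511 − 161.1 = 212.027.
Rounded: 212.

212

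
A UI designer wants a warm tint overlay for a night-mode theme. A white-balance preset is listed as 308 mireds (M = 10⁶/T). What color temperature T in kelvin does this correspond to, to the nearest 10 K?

T = 10⁶ / 308 = 3246.75 K → 3250 K.

3250 K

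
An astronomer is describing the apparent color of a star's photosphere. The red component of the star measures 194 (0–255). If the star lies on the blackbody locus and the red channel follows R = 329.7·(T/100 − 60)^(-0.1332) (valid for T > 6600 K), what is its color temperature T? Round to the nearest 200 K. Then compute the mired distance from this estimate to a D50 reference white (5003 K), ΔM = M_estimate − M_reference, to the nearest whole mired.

(t − 60)^(-0.1332) = 194/329.7 = 0.58841.
t − 60 = 0.58841^(1/-0.1332) = 0.58841^(-7.508) = 53.593, so t = 113.593.
T = 100·t = 11359 K → 11400 K to the nearest 200 K.
M_estimate = 10⁶/11400 = 87.72; M_reference = 10⁶/5003 = 199.88.
ΔM = 87.72 − 199.88 = -112.16 → -112 mireds.

-112 mireds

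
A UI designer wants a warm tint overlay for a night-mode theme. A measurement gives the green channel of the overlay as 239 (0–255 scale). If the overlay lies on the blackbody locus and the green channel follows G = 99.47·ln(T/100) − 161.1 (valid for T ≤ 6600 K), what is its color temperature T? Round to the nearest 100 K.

ln t = (239 + 161.1) / 99.47 = 4.0223.
t = e^4.0223 = 55.830.
T = 100·t = 5583 K → 5600 K to the nearest 100 K.

5600 K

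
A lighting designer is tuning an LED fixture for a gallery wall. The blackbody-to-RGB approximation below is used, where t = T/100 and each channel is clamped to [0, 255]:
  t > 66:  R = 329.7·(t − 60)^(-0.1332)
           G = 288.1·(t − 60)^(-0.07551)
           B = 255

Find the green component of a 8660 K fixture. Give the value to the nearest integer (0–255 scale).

t = 8660/100 = 86.6; the t > 66 branch applies.
G = 288.1·(86.6 − 60)^(-0.07551) = 288.1·26.6^(-0.07551) = 288.1·0.78056 = 224.880.
Rounded: 225.

225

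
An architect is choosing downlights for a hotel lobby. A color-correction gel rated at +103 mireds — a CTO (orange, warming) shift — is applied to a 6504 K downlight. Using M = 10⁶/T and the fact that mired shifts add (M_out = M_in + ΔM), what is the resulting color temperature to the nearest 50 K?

M_in = 10⁶/6504 = 153.75 mireds.
M_out = 153.75 + (+103) = 256.75 mireds.
T_out = 10⁶/256.75 = 3894.8 K → 3900 K.

3900 K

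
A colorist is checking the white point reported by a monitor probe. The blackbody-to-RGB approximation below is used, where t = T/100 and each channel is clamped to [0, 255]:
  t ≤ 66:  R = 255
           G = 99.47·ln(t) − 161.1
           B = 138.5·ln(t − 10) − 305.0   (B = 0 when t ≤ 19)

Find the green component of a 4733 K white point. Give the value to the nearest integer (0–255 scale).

t = 4733/100 = 47.33; the t ≤ 66 branch applies.
G = 99.47·ln 47.33 − 161.1 = 99.47·3.8571 − 161.1 = 222.570.
Rounded: 223.

223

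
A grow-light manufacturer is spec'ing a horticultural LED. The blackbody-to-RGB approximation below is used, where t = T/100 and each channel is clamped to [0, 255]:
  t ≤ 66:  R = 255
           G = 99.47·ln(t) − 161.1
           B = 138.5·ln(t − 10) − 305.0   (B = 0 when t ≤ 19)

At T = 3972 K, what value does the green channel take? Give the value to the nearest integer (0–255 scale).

t = 3972/100 = 39.72; the t ≤ 66 branch applies.
G = 99.47·ln 39.72 − 161.1 = 99.47·3.6819 − 161.1 = 205.134.
Rounded: 205.

205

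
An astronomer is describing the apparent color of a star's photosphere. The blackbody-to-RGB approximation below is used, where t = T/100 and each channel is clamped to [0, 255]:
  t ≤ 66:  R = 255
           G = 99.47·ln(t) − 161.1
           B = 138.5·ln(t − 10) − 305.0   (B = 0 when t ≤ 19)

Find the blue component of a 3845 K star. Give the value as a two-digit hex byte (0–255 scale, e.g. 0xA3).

0x9F

t = 3845/100 = 38.45; the t ≤ 66 branch applies.
B = 138.5·ln(38.45 − 10) − 305.0 = 138.5·ln 28.45 − 305.0 = 138.5·3.3481 − 305.0 = 158.719.
Rounded: 159; in hex, 0x9F.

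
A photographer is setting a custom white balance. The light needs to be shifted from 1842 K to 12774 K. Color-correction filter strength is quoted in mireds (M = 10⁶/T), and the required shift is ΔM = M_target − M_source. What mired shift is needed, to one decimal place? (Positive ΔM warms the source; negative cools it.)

M_source = 10⁶/1842 = 542.888; M_target = 10⁶/12774 = 78.284.
ΔM = 78.284 − 542.888 = -464.604 → -464.6 mireds, a cooling shift.

-464.6 mireds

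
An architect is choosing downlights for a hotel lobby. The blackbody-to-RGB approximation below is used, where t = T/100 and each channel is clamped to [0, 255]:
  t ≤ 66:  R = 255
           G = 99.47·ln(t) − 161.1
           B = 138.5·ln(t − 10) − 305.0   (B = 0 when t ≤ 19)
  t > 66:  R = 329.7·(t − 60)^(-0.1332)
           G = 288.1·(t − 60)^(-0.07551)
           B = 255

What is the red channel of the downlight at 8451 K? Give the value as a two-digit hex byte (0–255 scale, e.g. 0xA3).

t = 8451/100 = 84.51; the t > 66 branch applies.
R = 329.7·(84.51 − 60)^(-0.1332) = 329.7·24.51^(-0.1332) = 329.7·0.65304 = 215.307.
Rounded: 215; in hex, 0xD7.

0xD7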